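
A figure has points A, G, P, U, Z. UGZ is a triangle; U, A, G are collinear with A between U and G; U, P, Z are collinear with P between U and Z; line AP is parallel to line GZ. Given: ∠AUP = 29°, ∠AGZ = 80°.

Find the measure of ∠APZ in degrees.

1. ∠GUZ = 29°  [A on UG, P on UZ]
2. ∠UGZ = 80°  [A on ray GU]
3. ∠GZU = 71°  [△UGZ]
4. ∠APU = 71°  [AP∥GZ, corresponding at P]
5. ∠APZ = 109°  [linear pair at P on UZ]

∠APZ = 109°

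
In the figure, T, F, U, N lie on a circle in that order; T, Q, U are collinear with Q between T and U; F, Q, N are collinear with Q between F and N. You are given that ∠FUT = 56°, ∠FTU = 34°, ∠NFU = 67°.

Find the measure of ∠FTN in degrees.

∠FTN = 101°

1. ∠FNU = 34°  [same arc FU]
2. ∠FUN = 79°  [△FUN]
3. ∠FTN = 101°  [cyclic TFUN, opposite ∠T+∠U]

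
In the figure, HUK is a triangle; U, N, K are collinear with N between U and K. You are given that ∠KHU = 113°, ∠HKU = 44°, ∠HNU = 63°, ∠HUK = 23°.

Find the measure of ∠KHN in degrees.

∠KHN = 19°

1. ∠HKN = 44°  [N on ray KU]
2. ∠HNK = 117°  [linear pair at N on UK]
3. ∠KHN = 19°  [△HNK]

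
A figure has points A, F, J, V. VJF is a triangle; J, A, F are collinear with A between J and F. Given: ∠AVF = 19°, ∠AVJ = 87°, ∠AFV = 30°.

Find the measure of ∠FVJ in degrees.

1. ∠FAV = 131°  [△VAF]
2. ∠JFV = 30°  [A on ray FJ]
3. ∠JAV = 49°  [linear pair at A on JF]
4. ∠AJV = 44°  [△VJA]
5. ∠FJV = 44°  [A on ray JF]
6. ∠FVJ = 106°  [△VJF]

∠FVJ = 106°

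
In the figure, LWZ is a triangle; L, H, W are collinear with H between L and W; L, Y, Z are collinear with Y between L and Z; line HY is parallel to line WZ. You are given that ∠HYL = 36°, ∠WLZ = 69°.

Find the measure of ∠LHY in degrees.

1. ∠LZW = 36°  [HY∥WZ, corresponding at Y]
2. ∠LWZ = 75°  [△LWZ]
3. ∠LHY = 75°  [HY∥WZ, corresponding at H]

∠LHY = 75°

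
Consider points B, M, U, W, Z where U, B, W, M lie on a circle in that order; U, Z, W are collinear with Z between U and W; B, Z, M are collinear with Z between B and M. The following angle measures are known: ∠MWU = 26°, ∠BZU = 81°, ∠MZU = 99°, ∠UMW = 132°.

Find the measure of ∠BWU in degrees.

∠BWU = 59°

1. ∠MUW = 22°  [△UWM]
2. ∠BZW = 99°  [linear pair at Z on UW]
3. ∠MBW = 22°  [same arc WM]
4. ∠BWU = 59°  [△BZW]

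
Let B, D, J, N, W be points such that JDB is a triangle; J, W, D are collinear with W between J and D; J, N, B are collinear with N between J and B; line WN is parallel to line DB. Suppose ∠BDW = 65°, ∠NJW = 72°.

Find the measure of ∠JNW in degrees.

∠JNW = 43°

1. ∠BDJ = 65°  [W on ray DJ]
2. ∠BJD = 72°  [W on JD, N on JB]
3. ∠DBJ = 43°  [△JDB]
4. ∠JNW = 43°  [WN∥DB, corresponding at N]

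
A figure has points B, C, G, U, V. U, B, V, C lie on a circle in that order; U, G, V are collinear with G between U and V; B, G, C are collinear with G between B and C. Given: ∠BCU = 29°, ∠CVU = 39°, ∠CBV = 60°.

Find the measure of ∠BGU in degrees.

1. ∠BVU = 29°  [same arc UB]
2. ∠BGV = 91°  [△BGV]
3. ∠BGU = 89°  [linear pair at G on UV]

∠BGU = 89°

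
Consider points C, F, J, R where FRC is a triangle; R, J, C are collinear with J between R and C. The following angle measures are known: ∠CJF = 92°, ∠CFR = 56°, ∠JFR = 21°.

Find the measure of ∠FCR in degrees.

∠FCR = 53°

1. ∠FJR = 88°  [linear pair at J on RC]
2. ∠FRJ = 71°  [△FRJ]
3. ∠CRF = 71°  [J on ray RC]
4. ∠FCR = 53°  [△FRC]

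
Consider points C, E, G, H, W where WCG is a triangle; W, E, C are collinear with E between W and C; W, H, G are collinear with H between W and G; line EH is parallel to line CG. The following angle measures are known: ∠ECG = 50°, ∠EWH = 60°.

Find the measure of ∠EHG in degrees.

∠EHG = 110°

1. ∠GCW = 50°  [E on ray CW]
2. ∠CWG = 60°  [E on WC, H on WG]
3. ∠CGW = 70°  [△WCG]
4. ∠EHW = 70°  [EH∥CG, corresponding at H]
5. ∠EHG = 110°  [linear pair at H on WG]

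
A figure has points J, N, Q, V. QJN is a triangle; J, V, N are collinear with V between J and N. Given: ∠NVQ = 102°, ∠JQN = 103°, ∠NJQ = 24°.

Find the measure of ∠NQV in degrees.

∠NQV = 25°

1. ∠JNQ = 53°  [△QJN]
2. ∠QNV = 53°  [V on ray NJ]
3. ∠NQV = 25°  [△QVN]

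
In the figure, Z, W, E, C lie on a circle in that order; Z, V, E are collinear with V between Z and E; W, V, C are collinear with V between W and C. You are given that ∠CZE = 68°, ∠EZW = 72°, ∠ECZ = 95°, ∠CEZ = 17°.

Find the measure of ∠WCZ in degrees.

1. ∠EWZ = 85°  [cyclic ZWEC, opposite ∠W+∠C]
2. ∠WEZ = 23°  [△ZWE]
3. ∠WCZ = 23°  [same arc ZW]

∠WCZ = 23°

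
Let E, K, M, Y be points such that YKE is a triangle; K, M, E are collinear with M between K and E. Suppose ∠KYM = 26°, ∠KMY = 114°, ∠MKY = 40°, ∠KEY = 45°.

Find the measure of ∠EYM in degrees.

1. ∠EMY = 66°  [linear pair at M on KE]
2. ∠MEY = 45°  [M on ray EK]
3. ∠EYM = 69°  [△YME]

∠EYM = 69°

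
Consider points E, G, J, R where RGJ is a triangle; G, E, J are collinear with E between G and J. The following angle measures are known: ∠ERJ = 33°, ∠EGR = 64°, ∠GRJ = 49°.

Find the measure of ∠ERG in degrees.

1. ∠JGR = 64°  [E on ray GJ]
2. ∠GJR = 67°  [△RGJ]
3. ∠EJR = 67°  [E on ray JG]
4. ∠JER = 80°  [△REJ]
5. ∠GER = 100°  [linear pair at E on GJ]
6. ∠ERG = 16°  [△RGE]

∠ERG = 16°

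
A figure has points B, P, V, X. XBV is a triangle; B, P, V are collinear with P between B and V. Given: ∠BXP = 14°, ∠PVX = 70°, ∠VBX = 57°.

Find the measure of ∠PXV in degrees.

∠PXV = 39°

1. ∠PBX = 57°  [P on ray BV]
2. ∠BPX = 109°  [△XBP]
3. ∠VPX = 71°  [linear pair at P on BV]
4. ∠PXV = 39°  [△XPV]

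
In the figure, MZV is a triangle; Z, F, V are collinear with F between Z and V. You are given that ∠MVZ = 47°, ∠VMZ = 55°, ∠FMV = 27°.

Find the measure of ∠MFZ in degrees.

1. ∠FVM = 47°  [F on ray VZ]
2. ∠MFV = 106°  [△MFV]
3. ∠MFZ = 74°  [linear pair at F on ZV]

∠MFZ = 74°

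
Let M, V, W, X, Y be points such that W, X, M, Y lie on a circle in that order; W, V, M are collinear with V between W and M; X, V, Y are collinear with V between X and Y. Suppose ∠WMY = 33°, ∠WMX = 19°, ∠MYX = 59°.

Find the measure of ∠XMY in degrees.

1. ∠WXY = 33°  [same arc WY]
2. ∠WYX = 19°  [same arc WX]
3. ∠XWY = 128°  [△WXY]
4. ∠XMY = 52°  [cyclic WXMY, opposite ∠W+∠M]

∠XMY = 52°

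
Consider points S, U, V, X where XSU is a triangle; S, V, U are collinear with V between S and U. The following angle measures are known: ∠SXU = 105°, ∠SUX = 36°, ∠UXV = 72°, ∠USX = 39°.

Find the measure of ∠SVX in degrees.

1. ∠VUX = 36°  [V on ray US]
2. ∠UVX = 72°  [△XVU]
3. ∠SVX = 108°  [linear pair at V on SU]

∠SVX = 108°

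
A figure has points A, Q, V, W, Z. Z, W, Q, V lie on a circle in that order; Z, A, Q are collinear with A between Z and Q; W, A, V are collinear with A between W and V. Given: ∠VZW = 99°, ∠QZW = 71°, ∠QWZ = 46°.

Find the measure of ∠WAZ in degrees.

∠WAZ = 91°

1. ∠VQW = 81°  [cyclic ZWQV, opposite ∠Z+∠Q]
2. ∠QVW = 71°  [same arc WQ]
3. ∠WQZ = 63°  [△ZWQ]
4. ∠QWV = 28°  [△WQV]
5. ∠QAW = 89°  [△WAQ]
6. ∠WAZ = 91°  [linear pair at A on ZQ]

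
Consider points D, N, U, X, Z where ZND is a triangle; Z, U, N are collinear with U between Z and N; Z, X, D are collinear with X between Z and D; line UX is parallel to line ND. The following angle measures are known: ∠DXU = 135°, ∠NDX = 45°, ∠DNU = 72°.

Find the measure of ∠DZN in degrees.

∠DZN = 63°

1. ∠NDZ = 45°  [X on ray DZ]
2. ∠DNZ = 72°  [U on ray NZ]
3. ∠DZN = 63°  [△ZND]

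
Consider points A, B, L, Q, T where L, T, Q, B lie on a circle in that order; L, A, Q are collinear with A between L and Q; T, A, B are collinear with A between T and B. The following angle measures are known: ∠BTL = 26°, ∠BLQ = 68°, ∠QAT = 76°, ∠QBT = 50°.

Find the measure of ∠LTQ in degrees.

1. ∠BQL = 26°  [same arc LB]
2. ∠LBQ = 86°  [△LQB]
3. ∠LTQ = 94°  [cyclic LTQB, opposite ∠T+∠B]

∠LTQ = 94°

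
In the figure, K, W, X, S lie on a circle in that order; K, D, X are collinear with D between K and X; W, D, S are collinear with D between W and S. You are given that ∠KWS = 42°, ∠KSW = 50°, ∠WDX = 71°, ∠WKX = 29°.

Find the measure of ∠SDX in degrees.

1. ∠KXS = 42°  [same arc KS]
2. ∠WSX = 29°  [same arc WX]
3. ∠SDX = 109°  [△XDS]

∠SDX = 109°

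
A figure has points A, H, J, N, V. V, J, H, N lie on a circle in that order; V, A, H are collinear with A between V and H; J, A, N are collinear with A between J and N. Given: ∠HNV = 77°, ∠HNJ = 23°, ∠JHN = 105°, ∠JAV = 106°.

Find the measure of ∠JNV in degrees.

1. ∠HVJ = 23°  [same arc JH]
2. ∠JVN = 75°  [cyclic VJHN, opposite ∠V+∠H]
3. ∠NJV = 51°  [△VAJ]
4. ∠JNV = 54°  [△VJN]

∠JNV = 54°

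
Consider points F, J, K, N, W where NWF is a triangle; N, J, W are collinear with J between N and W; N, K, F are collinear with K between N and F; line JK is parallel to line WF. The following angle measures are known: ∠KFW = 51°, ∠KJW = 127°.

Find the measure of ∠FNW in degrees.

∠FNW = 76°

1. ∠NFW = 51°  [K on ray FN]
2. ∠KJN = 53°  [linear pair at J on NW]
3. ∠JKN = 51°  [JK∥WF, corresponding at K]
4. ∠JNK = 76°  [△NJK]
5. ∠FNW = 76°  [J on NW, K on NF]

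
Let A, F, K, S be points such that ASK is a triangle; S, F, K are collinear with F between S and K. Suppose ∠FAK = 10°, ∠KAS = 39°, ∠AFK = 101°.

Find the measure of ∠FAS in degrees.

∠FAS = 29°

1. ∠AKF = 69°  [△AFK]
2. ∠AFS = 79°  [linear pair at F on SK]
3. ∠AKS = 69°  [F on ray KS]
4. ∠ASK = 72°  [△ASK]
5. ∠ASF = 72°  [F on ray SK]
6. ∠FAS = 29°  [△ASF]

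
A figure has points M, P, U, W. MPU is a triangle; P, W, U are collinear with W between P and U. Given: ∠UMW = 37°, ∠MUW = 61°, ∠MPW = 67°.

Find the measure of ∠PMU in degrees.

∠PMU = 52°

1. ∠MUP = 61°  [W on ray UP]
2. ∠MPU = 67°  [W on ray PU]
3. ∠PMU = 52°  [△MPU]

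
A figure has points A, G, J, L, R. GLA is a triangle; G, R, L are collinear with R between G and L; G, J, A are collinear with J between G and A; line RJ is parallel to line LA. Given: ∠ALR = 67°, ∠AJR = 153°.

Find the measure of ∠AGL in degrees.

1. ∠ALG = 67°  [R on ray LG]
2. ∠GJR = 27°  [linear pair at J on GA]
3. ∠GRJ = 67°  [RJ∥LA, corresponding at R]
4. ∠JGR = 86°  [△GRJ]
5. ∠AGL = 86°  [R on GL, J on GA]

∠AGL = 86°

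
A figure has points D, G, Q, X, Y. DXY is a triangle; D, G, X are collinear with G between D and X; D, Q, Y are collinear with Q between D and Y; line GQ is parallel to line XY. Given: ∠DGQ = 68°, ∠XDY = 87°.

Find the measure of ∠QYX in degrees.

∠QYX = 25°

1. ∠DXY = 68°  [GQ∥XY, corresponding at G]
2. ∠DYX = 25°  [△DXY]
3. ∠QYX = 25°  [Q on ray YD]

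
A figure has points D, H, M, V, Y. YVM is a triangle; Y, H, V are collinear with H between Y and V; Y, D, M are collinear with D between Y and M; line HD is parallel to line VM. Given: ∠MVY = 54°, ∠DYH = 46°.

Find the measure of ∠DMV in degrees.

∠DMV = 80°

1. ∠DHY = 54°  [HD∥VM, corresponding at H]
2. ∠HDY = 80°  [△YHD]
3. ∠HDM = 100°  [linear pair at D on YM]
4. ∠DMV = 80°  [HD∥VM, co-interior at M–D]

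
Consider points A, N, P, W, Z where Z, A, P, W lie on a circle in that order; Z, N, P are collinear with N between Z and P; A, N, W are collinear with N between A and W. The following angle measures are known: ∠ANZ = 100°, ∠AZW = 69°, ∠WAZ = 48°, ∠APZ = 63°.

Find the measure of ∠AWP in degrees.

1. ∠PNW = 100°  [vertical angles at N]
2. ∠WPZ = 48°  [same arc ZW]
3. ∠AWP = 32°  [△PNW]

∠AWP = 32°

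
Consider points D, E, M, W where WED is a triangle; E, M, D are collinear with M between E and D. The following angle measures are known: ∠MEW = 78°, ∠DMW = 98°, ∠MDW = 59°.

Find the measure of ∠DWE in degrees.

∠DWE = 43°

1. ∠DEW = 78°  [M on ray ED]
2. ∠EDW = 59°  [M on ray DE]
3. ∠DWE = 43°  [△WED]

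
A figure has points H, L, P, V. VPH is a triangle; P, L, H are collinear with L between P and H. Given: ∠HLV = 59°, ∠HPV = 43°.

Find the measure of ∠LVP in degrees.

1. ∠PLV = 121°  [linear pair at L on PH]
2. ∠LPV = 43°  [L on ray PH]
3. ∠LVP = 16°  [△VPL]

∠LVP = 16°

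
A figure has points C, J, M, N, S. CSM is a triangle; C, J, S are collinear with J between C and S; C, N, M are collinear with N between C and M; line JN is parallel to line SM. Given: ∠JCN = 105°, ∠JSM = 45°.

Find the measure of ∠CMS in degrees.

1. ∠MCS = 105°  [J on CS, N on CM]
2. ∠CSM = 45°  [J on ray SC]
3. ∠CMS = 30°  [△CSM]

∠CMS = 30°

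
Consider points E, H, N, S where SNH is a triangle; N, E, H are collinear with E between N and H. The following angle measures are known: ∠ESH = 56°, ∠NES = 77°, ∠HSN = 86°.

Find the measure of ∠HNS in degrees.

∠HNS = 73°

1. ∠HES = 103°  [linear pair at E on NH]
2. ∠EHS = 21°  [△SEH]
3. ∠NHS = 21°  [E on ray HN]
4. ∠HNS = 73°  [△SNH]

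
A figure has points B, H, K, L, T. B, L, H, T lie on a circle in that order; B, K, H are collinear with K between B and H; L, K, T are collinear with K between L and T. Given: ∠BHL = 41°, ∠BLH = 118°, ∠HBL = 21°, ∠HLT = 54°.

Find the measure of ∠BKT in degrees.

∠BKT = 85°

1. ∠BTL = 41°  [same arc BL]
2. ∠HBT = 54°  [same arc HT]
3. ∠BKT = 85°  [△BKT]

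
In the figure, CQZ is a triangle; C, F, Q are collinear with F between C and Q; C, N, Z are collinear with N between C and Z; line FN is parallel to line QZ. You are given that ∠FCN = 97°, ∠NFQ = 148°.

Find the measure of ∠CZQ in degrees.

1. ∠CFN = 32°  [linear pair at F on CQ]
2. ∠CNF = 51°  [△CFN]
3. ∠CZQ = 51°  [FN∥QZ, corresponding at N]

∠CZQ = 51°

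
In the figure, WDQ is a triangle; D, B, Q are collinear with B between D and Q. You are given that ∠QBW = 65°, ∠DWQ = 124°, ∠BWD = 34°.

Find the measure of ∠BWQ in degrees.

1. ∠DBW = 115°  [linear pair at B on DQ]
2. ∠BDW = 31°  [△WDB]
3. ∠QDW = 31°  [B on ray DQ]
4. ∠DQW = 25°  [△WDQ]
5. ∠BQW = 25°  [B on ray QD]
6. ∠BWQ = 90°  [△WBQ]

∠BWQ = 90°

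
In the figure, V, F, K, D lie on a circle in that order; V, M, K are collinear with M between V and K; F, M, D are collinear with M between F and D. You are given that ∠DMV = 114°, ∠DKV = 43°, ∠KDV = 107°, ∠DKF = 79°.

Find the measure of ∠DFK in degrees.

∠DFK = 30°

1. ∠DMK = 66°  [linear pair at M on VK]
2. ∠FDK = 71°  [△KMD]
3. ∠DFK = 30°  [△FKD]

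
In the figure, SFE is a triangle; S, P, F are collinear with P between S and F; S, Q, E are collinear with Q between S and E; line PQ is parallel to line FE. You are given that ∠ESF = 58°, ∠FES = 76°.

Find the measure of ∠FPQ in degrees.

∠FPQ = 134°

1. ∠EFS = 46°  [△SFE]
2. ∠QPS = 46°  [PQ∥FE, corresponding at P]
3. ∠FPQ = 134°  [linear pair at P on SF]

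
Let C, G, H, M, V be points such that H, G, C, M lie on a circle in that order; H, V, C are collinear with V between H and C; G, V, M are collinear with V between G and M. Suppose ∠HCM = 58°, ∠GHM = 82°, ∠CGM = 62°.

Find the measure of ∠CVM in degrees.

1. ∠GCM = 98°  [cyclic HGCM, opposite ∠H+∠C]
2. ∠CMG = 20°  [△GCM]
3. ∠CVM = 102°  [△CVM]

∠CVM = 102°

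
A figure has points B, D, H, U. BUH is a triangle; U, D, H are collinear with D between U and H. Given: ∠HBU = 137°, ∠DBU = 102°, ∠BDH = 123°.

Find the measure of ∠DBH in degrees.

1. ∠BDU = 57°  [linear pair at D on UH]
2. ∠BUD = 21°  [△BUD]
3. ∠BUH = 21°  [D on ray UH]
4. ∠BHU = 22°  [△BUH]
5. ∠BHD = 22°  [D on ray HU]
6. ∠DBH = 35°  [△BDH]

∠DBH = 35°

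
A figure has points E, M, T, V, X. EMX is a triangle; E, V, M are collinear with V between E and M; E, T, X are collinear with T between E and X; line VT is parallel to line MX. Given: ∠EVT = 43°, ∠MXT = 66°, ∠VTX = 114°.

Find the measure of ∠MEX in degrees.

∠MEX = 71°

1. ∠EMX = 43°  [VT∥MX, corresponding at V]
2. ∠EXM = 66°  [T on ray XE]
3. ∠MEX = 71°  [△EMX]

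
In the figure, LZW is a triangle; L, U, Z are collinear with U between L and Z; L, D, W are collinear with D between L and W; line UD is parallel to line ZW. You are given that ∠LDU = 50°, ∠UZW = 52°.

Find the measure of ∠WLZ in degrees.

1. ∠LWZ = 50°  [UD∥ZW, corresponding at D]
2. ∠LZW = 52°  [U on ray ZL]
3. ∠WLZ = 78°  [△LZW]

∠WLZ = 78°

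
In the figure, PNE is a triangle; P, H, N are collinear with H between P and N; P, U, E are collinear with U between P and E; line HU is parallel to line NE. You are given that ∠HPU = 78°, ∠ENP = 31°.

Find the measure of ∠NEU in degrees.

∠NEU = 71°

1. ∠EPN = 78°  [H on PN, U on PE]
2. ∠NEP = 71°  [△PNE]
3. ∠NEU = 71°  [U on ray EP]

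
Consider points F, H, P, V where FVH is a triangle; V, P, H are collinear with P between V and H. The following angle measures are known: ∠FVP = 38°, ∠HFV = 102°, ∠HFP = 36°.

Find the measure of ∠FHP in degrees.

∠FHP = 40°

1. ∠FVH = 38°  [P on ray VH]
2. ∠FHV = 40°  [△FVH]
3. ∠FHP = 40°  [P on ray HV]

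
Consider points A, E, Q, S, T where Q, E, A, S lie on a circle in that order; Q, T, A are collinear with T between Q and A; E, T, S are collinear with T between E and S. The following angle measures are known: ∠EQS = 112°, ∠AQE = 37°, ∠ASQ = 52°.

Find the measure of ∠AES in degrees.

1. ∠EAS = 68°  [cyclic QEAS, opposite ∠Q+∠A]
2. ∠ASE = 37°  [same arc EA]
3. ∠AES = 75°  [△EAS]

∠AES = 75°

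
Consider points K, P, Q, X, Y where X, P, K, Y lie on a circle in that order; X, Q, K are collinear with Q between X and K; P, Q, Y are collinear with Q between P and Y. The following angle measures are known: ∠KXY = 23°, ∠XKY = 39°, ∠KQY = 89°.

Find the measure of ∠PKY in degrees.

1. ∠KPY = 23°  [same arc KY]
2. ∠KYP = 52°  [△KQY]
3. ∠PKY = 105°  [△PKY]

∠PKY = 105°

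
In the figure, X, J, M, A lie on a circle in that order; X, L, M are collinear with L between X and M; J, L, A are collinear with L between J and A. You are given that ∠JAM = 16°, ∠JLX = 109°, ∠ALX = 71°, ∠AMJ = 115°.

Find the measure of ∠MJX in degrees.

∠MJX = 104°

1. ∠JXM = 16°  [same arc JM]
2. ∠AJM = 49°  [△JMA]
3. ∠JLM = 71°  [linear pair at L on XM]
4. ∠JMX = 60°  [△JLM]
5. ∠MJX = 104°  [△XJM]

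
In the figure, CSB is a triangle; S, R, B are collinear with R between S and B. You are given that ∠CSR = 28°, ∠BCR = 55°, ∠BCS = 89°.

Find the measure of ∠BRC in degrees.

∠BRC = 62°

1. ∠BSC = 28°  [R on ray SB]
2. ∠CBS = 63°  [△CSB]
3. ∠CBR = 63°  [R on ray BS]
4. ∠BRC = 62°  [△CRB]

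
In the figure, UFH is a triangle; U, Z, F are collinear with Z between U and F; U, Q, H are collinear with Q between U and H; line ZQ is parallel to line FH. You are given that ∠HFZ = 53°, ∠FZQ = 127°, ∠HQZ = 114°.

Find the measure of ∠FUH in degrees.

∠FUH = 61°

1. ∠QZU = 53°  [linear pair at Z on UF]
2. ∠UQZ = 66°  [linear pair at Q on UH]
3. ∠QUZ = 61°  [△UZQ]
4. ∠FUH = 61°  [Z on UF, Q on UH]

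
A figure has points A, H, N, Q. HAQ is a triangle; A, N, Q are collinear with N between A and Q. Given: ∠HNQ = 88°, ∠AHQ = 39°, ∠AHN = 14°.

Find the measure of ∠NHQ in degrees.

∠NHQ = 25°

1. ∠ANH = 92°  [linear pair at N on AQ]
2. ∠HAN = 74°  [△HAN]
3. ∠HAQ = 74°  [N on ray AQ]
4. ∠AQH = 67°  [△HAQ]
5. ∠HQN = 67°  [N on ray QA]
6. ∠NHQ = 25°  [△HNQ]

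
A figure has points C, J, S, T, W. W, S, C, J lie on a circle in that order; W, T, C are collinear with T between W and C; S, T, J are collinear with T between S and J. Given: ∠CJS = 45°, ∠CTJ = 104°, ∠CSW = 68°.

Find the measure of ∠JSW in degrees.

∠JSW = 31°

1. ∠CWS = 45°  [same arc SC]
2. ∠STW = 104°  [vertical angles at T]
3. ∠JSW = 31°  [△WTS]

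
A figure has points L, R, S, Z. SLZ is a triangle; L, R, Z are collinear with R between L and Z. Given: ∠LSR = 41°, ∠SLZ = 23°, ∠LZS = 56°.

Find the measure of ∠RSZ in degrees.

1. ∠RLS = 23°  [R on ray LZ]
2. ∠RZS = 56°  [R on ray ZL]
3. ∠LRS = 116°  [△SLR]
4. ∠SRZ = 64°  [linear pair at R on LZ]
5. ∠RSZ = 60°  [△SRZ]

∠RSZ = 60°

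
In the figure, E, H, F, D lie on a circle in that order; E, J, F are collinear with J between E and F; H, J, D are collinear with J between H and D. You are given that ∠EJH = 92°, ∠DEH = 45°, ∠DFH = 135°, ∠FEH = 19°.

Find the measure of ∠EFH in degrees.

∠EFH = 66°

1. ∠DHE = 69°  [△EJH]
2. ∠EDH = 66°  [△EHD]
3. ∠EFH = 66°  [same arc EH]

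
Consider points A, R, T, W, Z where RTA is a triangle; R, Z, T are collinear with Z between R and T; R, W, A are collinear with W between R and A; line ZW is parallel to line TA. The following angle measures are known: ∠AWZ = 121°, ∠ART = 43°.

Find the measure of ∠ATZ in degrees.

∠ATZ = 78°

1. ∠RWZ = 59°  [linear pair at W on RA]
2. ∠WRZ = 43°  [Z on RT, W on RA]
3. ∠RZW = 78°  [△RZW]
4. ∠TZW = 102°  [linear pair at Z on RT]
5. ∠ATZ = 78°  [ZW∥TA, co-interior at T–Z]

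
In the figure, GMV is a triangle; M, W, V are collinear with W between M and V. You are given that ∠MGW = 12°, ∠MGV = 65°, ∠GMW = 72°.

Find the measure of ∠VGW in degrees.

∠VGW = 53°

1. ∠GWM = 96°  [△GMW]
2. ∠GMV = 72°  [W on ray MV]
3. ∠GWV = 84°  [linear pair at W on MV]
4. ∠GVM = 43°  [△GMV]
5. ∠GVW = 43°  [W on ray VM]
6. ∠VGW = 53°  [△GWV]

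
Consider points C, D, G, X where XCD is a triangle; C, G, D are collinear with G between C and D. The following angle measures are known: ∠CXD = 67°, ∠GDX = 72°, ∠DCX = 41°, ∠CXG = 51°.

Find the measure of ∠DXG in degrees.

∠DXG = 16°

1. ∠GCX = 41°  [G on ray CD]
2. ∠CGX = 88°  [△XCG]
3. ∠DGX = 92°  [linear pair at G on CD]
4. ∠DXG = 16°  [△XGD]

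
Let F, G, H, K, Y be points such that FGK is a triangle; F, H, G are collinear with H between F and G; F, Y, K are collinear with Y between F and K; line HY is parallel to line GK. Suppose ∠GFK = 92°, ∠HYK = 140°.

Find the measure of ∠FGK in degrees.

1. ∠HFY = 92°  [H on FG, Y on FK]
2. ∠FYH = 40°  [linear pair at Y on FK]
3. ∠FHY = 48°  [△FHY]
4. ∠FGK = 48°  [HY∥GK, corresponding at H]

∠FGK = 48°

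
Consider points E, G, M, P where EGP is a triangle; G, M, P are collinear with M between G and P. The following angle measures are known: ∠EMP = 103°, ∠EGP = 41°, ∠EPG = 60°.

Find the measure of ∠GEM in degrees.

1. ∠EMG = 77°  [linear pair at M on GP]
2. ∠EGM = 41°  [M on ray GP]
3. ∠GEM = 62°  [△EGM]

∠GEM = 62°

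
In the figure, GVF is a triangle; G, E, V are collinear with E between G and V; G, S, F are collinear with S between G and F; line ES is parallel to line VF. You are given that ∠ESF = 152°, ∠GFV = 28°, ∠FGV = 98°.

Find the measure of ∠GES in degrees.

∠GES = 54°

1. ∠ESG = 28°  [linear pair at S on GF]
2. ∠EGS = 98°  [E on GV, S on GF]
3. ∠GES = 54°  [△GES]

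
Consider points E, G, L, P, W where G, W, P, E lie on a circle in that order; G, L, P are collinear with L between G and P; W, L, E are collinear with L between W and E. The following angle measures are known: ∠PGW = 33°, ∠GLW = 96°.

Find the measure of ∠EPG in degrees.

1. ∠PEW = 33°  [same arc WP]
2. ∠ELP = 96°  [vertical angles at L]
3. ∠EPG = 51°  [△PLE]

∠EPG = 51°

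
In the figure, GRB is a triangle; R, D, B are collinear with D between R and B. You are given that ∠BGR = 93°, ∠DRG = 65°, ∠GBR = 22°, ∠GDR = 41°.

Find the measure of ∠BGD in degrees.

∠BGD = 19°

1. ∠DBG = 22°  [D on ray BR]
2. ∠BDG = 139°  [linear pair at D on RB]
3. ∠BGD = 19°  [△GDB]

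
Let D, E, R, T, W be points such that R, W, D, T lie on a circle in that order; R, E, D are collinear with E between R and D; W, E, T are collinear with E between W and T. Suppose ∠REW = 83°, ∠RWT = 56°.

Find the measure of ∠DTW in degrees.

∠DTW = 41°

1. ∠DET = 83°  [vertical angles at E]
2. ∠RDT = 56°  [same arc RT]
3. ∠DTW = 41°  [△DET]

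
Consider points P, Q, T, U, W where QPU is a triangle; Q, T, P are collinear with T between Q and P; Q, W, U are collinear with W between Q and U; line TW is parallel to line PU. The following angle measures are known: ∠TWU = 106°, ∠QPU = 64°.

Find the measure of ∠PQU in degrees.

1. ∠QWT = 74°  [linear pair at W on QU]
2. ∠QTW = 64°  [TW∥PU, corresponding at T]
3. ∠TQW = 42°  [△QTW]
4. ∠PQU = 42°  [T on QP, W on QU]

∠PQU = 42°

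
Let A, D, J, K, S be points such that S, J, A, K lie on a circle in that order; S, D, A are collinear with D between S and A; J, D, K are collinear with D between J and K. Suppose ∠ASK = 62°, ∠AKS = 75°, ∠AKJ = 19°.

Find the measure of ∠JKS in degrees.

∠JKS = 56°

1. ∠AJK = 62°  [same arc AK]
2. ∠KAS = 43°  [△SAK]
3. ∠JAK = 99°  [△JAK]
4. ∠KJS = 43°  [same arc SK]
5. ∠JSK = 81°  [cyclic SJAK, opposite ∠S+∠A]
6. ∠JKS = 56°  [△SJK]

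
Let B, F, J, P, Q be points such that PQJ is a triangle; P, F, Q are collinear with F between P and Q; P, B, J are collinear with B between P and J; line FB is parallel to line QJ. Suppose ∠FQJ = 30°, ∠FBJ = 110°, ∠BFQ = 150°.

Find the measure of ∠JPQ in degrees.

∠JPQ = 80°

1. ∠FBP = 70°  [linear pair at B on PJ]
2. ∠BFP = 30°  [linear pair at F on PQ]
3. ∠BPF = 80°  [△PFB]
4. ∠JPQ = 80°  [F on PQ, B on PJ]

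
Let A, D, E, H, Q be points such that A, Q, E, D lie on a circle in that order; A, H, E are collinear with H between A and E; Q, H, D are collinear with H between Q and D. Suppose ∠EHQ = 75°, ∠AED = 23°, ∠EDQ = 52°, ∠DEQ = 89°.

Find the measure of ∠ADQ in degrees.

∠ADQ = 66°

1. ∠AQD = 23°  [same arc AD]
2. ∠DAQ = 91°  [cyclic AQED, opposite ∠A+∠E]
3. ∠ADQ = 66°  [△AQD]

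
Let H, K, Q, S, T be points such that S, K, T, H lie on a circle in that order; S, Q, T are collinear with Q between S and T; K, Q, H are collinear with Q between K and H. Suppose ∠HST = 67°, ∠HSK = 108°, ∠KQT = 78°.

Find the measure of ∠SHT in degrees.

∠SHT = 76°

1. ∠HKT = 67°  [same arc TH]
2. ∠HTK = 72°  [cyclic SKTH, opposite ∠S+∠T]
3. ∠HQS = 78°  [vertical angles at Q]
4. ∠KHT = 41°  [△KTH]
5. ∠HQT = 102°  [linear pair at Q on ST]
6. ∠HTS = 37°  [△TQH]
7. ∠SHT = 76°  [△STH]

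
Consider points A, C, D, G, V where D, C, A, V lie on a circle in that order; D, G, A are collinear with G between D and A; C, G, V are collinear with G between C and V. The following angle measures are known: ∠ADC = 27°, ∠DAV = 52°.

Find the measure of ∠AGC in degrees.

∠AGC = 79°

1. ∠DCV = 52°  [same arc DV]
2. ∠CGD = 101°  [△DGC]
3. ∠AGC = 79°  [linear pair at G on DA]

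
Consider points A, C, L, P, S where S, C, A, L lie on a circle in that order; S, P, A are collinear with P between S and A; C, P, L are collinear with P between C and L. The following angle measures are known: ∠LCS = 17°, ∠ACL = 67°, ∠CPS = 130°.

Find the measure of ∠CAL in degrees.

∠CAL = 80°

1. ∠LAS = 17°  [same arc SL]
2. ∠APL = 130°  [vertical angles at P]
3. ∠ALC = 33°  [△APL]
4. ∠CAL = 80°  [△CAL]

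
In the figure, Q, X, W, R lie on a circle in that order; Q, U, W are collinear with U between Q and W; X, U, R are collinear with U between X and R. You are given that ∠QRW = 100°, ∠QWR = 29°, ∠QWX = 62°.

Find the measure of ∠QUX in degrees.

1. ∠QXW = 80°  [cyclic QXWR, opposite ∠X+∠R]
2. ∠QXR = 29°  [same arc QR]
3. ∠WQX = 38°  [△QXW]
4. ∠QUX = 113°  [△QUX]

∠QUX = 113°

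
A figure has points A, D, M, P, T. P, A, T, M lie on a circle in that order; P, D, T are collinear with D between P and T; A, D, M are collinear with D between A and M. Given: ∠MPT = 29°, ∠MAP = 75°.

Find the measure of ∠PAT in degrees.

∠PAT = 104°

1. ∠MTP = 75°  [same arc PM]
2. ∠PMT = 76°  [△PTM]
3. ∠PAT = 104°  [cyclic PATM, opposite ∠A+∠M]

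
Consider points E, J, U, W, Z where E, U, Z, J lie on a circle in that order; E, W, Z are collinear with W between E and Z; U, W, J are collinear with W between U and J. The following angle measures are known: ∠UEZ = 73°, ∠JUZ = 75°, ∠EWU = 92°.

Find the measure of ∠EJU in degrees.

1. ∠UJZ = 73°  [same arc UZ]
2. ∠EUJ = 15°  [△EWU]
3. ∠JZU = 32°  [△UZJ]
4. ∠JEU = 148°  [cyclic EUZJ, opposite ∠E+∠Z]
5. ∠EJU = 17°  [△EUJ]

∠EJU = 17°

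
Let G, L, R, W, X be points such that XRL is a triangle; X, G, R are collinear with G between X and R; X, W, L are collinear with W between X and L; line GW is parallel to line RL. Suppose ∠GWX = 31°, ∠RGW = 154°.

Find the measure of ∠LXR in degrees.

1. ∠WGX = 26°  [linear pair at G on XR]
2. ∠GXW = 123°  [△XGW]
3. ∠LXR = 123°  [G on XR, W on XL]

∠LXR = 123°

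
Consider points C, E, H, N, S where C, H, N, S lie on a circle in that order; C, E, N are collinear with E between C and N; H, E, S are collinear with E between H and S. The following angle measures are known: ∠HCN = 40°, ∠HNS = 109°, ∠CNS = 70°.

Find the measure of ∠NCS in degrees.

1. ∠HSN = 40°  [same arc HN]
2. ∠NHS = 31°  [△HNS]
3. ∠NCS = 31°  [same arc NS]

∠NCS = 31°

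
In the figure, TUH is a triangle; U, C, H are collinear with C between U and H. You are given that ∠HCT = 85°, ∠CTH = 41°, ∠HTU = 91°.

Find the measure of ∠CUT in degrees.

1. ∠CHT = 54°  [△TCH]
2. ∠THU = 54°  [C on ray HU]
3. ∠HUT = 35°  [△TUH]
4. ∠CUT = 35°  [C on ray UH]

∠CUT = 35°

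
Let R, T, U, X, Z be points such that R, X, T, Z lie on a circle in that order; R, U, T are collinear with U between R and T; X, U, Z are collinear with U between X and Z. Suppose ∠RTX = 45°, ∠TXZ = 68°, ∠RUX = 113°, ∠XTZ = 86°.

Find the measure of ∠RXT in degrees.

∠RXT = 109°

1. ∠TZX = 26°  [△XTZ]
2. ∠TRX = 26°  [same arc XT]
3. ∠RXT = 109°  [△RXT]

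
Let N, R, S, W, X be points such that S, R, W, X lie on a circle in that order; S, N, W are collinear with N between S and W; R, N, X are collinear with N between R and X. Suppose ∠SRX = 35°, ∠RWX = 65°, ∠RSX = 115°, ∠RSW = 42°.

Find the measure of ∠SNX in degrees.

∠SNX = 77°

1. ∠SWX = 35°  [same arc SX]
2. ∠RXW = 42°  [same arc RW]
3. ∠WNX = 103°  [△WNX]
4. ∠SNX = 77°  [linear pair at N on SW]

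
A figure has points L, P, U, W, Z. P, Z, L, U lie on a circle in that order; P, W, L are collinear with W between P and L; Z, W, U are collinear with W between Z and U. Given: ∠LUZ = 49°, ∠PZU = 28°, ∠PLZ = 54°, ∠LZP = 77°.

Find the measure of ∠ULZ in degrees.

1. ∠PUZ = 54°  [same arc PZ]
2. ∠UPZ = 98°  [△PZU]
3. ∠ULZ = 82°  [cyclic PZLU, opposite ∠P+∠L]

∠ULZ = 82°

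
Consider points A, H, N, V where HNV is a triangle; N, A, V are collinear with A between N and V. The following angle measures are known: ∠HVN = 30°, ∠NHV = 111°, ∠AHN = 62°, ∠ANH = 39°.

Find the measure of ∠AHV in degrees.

∠AHV = 49°

1. ∠AVH = 30°  [A on ray VN]
2. ∠HAN = 79°  [△HNA]
3. ∠HAV = 101°  [linear pair at A on NV]
4. ∠AHV = 49°  [△HAV]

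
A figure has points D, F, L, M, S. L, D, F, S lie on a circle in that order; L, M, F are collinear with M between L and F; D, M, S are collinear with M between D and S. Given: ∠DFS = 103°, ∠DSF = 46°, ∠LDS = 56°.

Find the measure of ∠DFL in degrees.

∠DFL = 47°

1. ∠DLS = 77°  [cyclic LDFS, opposite ∠L+∠F]
2. ∠DSL = 47°  [△LDS]
3. ∠DFL = 47°  [same arc LD]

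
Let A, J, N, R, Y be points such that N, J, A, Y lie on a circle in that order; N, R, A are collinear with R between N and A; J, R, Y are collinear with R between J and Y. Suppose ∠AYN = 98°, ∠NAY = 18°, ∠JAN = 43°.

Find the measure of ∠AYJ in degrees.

∠AYJ = 55°

1. ∠AJN = 82°  [cyclic NJAY, opposite ∠J+∠Y]
2. ∠ANJ = 55°  [△NJA]
3. ∠AYJ = 55°  [same arc JA]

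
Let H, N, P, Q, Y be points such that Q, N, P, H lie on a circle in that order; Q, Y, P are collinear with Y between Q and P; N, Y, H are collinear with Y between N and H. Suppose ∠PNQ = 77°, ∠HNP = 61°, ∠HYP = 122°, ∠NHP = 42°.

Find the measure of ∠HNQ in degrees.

∠HNQ = 16°

1. ∠NYQ = 122°  [vertical angles at Y]
2. ∠NQP = 42°  [same arc NP]
3. ∠HNQ = 16°  [△QYN]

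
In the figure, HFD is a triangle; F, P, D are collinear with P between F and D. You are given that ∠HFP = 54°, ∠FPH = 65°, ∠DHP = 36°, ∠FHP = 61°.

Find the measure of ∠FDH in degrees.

∠FDH = 29°

1. ∠DPH = 115°  [linear pair at P on FD]
2. ∠HDP = 29°  [△HPD]
3. ∠FDH = 29°  [P on ray DF]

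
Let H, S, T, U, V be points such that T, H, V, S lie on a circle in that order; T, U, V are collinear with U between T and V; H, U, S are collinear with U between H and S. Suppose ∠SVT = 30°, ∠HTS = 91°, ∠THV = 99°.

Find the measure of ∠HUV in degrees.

1. ∠SHT = 30°  [same arc TS]
2. ∠HST = 59°  [△THS]
3. ∠TSV = 81°  [cyclic THVS, opposite ∠H+∠S]
4. ∠HVT = 59°  [same arc TH]
5. ∠STV = 69°  [△TVS]
6. ∠SHV = 69°  [same arc VS]
7. ∠HUV = 52°  [△HUV]

∠HUV = 52°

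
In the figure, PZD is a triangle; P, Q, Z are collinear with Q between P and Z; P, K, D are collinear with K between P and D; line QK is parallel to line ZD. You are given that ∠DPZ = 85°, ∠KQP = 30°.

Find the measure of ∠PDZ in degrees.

∠PDZ = 65°

1. ∠KPQ = 85°  [Q on PZ, K on PD]
2. ∠PKQ = 65°  [△PQK]
3. ∠PDZ = 65°  [QK∥ZD, corresponding at K]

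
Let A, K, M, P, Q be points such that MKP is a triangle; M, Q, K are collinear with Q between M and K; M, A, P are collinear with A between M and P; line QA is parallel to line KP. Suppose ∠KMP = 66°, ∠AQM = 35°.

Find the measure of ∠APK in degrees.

1. ∠AMQ = 66°  [Q on MK, A on MP]
2. ∠MAQ = 79°  [△MQA]
3. ∠PAQ = 101°  [linear pair at A on MP]
4. ∠APK = 79°  [QA∥KP, co-interior at P–A]

∠APK = 79°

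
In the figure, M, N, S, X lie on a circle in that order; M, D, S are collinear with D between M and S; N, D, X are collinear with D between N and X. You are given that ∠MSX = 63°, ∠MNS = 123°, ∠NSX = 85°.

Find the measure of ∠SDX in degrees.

1. ∠MNX = 63°  [same arc MX]
2. ∠MXS = 57°  [cyclic MNSX, opposite ∠N+∠X]
3. ∠NMX = 95°  [cyclic MNSX, opposite ∠M+∠S]
4. ∠MXN = 22°  [△MNX]
5. ∠SMX = 60°  [△MSX]
6. ∠MDX = 98°  [△MDX]
7. ∠SDX = 82°  [linear pair at D on MS]

∠SDX = 82°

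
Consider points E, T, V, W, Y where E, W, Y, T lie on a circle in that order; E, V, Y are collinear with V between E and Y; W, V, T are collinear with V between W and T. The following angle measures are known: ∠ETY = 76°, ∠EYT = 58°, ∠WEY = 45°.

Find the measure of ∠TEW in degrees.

∠TEW = 91°

1. ∠TEY = 46°  [△EYT]
2. ∠WTY = 45°  [same arc WY]
3. ∠TWY = 46°  [same arc YT]
4. ∠TYW = 89°  [△WYT]
5. ∠TEW = 91°  [cyclic EWYT, opposite ∠E+∠Y]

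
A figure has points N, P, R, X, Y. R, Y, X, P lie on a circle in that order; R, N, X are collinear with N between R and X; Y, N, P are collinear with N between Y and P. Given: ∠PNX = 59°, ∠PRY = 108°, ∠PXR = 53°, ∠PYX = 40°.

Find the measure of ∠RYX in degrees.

1. ∠RNY = 59°  [vertical angles at N]
2. ∠PYR = 53°  [same arc RP]
3. ∠XNY = 121°  [linear pair at N on RX]
4. ∠XRY = 68°  [△RNY]
5. ∠RXY = 19°  [△YNX]
6. ∠RYX = 93°  [△RYX]

∠RYX = 93°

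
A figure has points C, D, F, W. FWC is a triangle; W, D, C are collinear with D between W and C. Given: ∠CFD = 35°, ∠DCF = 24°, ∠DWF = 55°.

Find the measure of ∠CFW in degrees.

∠CFW = 101°

1. ∠FCW = 24°  [D on ray CW]
2. ∠CWF = 55°  [D on ray WC]
3. ∠CFW = 101°  [△FWC]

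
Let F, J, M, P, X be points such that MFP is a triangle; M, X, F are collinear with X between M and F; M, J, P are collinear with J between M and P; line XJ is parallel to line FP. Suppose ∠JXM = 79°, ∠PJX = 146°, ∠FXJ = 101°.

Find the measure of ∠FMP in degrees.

∠FMP = 67°

1. ∠MJX = 34°  [linear pair at J on MP]
2. ∠JMX = 67°  [△MXJ]
3. ∠FMP = 67°  [X on MF, J on MP]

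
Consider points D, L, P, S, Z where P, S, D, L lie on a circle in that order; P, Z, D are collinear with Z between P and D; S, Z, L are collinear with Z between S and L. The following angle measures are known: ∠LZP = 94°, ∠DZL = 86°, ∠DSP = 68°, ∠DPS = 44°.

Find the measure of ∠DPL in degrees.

∠DPL = 18°

1. ∠DZS = 94°  [vertical angles at Z]
2. ∠PDS = 68°  [△PSD]
3. ∠DSL = 18°  [△SZD]
4. ∠DPL = 18°  [same arc DL]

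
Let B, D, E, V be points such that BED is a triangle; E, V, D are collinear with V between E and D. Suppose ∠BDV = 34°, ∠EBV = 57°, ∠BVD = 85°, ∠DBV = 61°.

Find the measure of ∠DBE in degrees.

∠DBE = 118°

1. ∠BDE = 34°  [V on ray DE]
2. ∠BVE = 95°  [linear pair at V on ED]
3. ∠BEV = 28°  [△BEV]
4. ∠BED = 28°  [V on ray ED]
5. ∠DBE = 118°  [△BED]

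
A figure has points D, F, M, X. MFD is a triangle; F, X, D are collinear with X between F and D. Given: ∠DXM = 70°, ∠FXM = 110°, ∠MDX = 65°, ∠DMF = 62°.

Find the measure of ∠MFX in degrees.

1. ∠FDM = 65°  [X on ray DF]
2. ∠DFM = 53°  [△MFD]
3. ∠MFX = 53°  [X on ray FD]

∠MFX = 53°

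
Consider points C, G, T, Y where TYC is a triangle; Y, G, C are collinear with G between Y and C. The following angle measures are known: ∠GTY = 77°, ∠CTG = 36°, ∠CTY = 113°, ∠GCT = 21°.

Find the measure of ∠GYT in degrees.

∠GYT = 46°

1. ∠CGT = 123°  [△TGC]
2. ∠TGY = 57°  [linear pair at G on YC]
3. ∠GYT = 46°  [△TYG]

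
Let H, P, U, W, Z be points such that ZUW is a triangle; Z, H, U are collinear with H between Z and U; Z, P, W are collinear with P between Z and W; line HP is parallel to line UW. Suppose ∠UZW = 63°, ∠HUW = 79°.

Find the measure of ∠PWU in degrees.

1. ∠WUZ = 79°  [H on ray UZ]
2. ∠UWZ = 38°  [△ZUW]
3. ∠PWU = 38°  [P on ray WZ]

∠PWU = 38°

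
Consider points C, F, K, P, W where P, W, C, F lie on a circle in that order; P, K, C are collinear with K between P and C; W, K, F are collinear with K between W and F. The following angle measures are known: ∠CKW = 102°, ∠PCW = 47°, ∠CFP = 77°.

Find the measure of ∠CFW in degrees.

∠CFW = 30°

1. ∠CWP = 103°  [cyclic PWCF, opposite ∠W+∠F]
2. ∠CPW = 30°  [△PWC]
3. ∠CFW = 30°  [same arc WC]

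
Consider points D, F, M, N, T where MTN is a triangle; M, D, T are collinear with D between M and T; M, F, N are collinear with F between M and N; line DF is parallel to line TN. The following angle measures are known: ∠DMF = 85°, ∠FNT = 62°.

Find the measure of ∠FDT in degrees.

∠FDT = 147°

1. ∠NMT = 85°  [D on MT, F on MN]
2. ∠MNT = 62°  [F on ray NM]
3. ∠MTN = 33°  [△MTN]
4. ∠FDM = 33°  [DF∥TN, corresponding at D]
5. ∠FDT = 147°  [linear pair at D on MT]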